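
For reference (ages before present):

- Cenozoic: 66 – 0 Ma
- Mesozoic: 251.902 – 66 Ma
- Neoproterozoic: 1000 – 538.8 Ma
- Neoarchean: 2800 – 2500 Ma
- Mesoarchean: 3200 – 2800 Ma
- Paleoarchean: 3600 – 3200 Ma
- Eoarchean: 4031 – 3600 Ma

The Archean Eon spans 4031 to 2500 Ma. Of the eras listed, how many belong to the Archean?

4

Eras inside 4031–2500 Ma: Eoarchean, Paleoarchean, Mesoarchean, Neoarchean — 4 in total.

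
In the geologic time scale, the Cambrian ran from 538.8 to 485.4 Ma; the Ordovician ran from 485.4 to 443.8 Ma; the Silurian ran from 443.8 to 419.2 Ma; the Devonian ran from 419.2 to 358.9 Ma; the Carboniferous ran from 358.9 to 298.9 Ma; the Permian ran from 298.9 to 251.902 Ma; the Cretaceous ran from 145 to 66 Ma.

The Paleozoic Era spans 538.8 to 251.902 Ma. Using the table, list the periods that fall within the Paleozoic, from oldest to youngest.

Cambrian, Ordovician, Silurian, Devonian, Carboniferous, Permian

Periods with both bounds inside 538.8–251.902 Ma: Cambrian (538.8–485.4), Ordovician (485.4–443.8), Silurian (443.8–419.2), Devonian (419.2–358.9), Carboniferous (358.9–298.9), Permian (298.9–251.902).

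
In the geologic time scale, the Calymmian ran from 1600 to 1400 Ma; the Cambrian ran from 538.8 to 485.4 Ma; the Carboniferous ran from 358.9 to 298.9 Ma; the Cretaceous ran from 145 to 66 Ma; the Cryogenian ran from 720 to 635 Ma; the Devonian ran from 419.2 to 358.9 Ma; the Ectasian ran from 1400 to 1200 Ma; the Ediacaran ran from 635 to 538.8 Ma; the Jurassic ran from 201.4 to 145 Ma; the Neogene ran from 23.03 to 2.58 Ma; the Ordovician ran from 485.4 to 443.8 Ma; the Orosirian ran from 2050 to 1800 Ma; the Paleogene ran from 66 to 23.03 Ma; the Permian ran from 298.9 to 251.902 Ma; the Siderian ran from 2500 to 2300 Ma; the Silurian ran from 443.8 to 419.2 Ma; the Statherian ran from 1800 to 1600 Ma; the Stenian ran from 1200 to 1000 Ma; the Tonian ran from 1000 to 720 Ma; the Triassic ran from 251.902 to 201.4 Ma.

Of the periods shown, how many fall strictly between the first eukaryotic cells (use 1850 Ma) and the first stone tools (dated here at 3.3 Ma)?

17

The older date is 1850 Ma and the younger is 3.3 Ma.
Periods with start < 1850 and end > 3.3 Ma: Statherian (1800–1600), Calymmian (1600–1400), Ectasian (1400–1200), Stenian (1200–1000), Tonian (1000–720), Cryogenian (720–635), Ediacaran (635–538.8), Cambrian (538.8–485.4), Ordovician (485.4–443.8), Silurian (443.8–419.2), Devonian (419.2–358.9), Carboniferous (358.9–298.9), Permian (298.9–251.902), Triassic (251.902–201.4), Jurassic (201.4–145), Cretaceous (145–66), Paleogene (66–23.03).
That is 17 complete periods.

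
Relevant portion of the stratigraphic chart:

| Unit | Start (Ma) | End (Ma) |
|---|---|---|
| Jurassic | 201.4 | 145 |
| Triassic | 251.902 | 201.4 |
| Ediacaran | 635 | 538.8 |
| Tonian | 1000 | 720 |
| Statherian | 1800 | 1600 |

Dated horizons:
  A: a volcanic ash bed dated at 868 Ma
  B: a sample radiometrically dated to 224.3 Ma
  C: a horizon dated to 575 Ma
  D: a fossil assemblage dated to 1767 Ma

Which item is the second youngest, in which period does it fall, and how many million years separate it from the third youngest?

C, in the Ediacaran; 293 million years to A

Sorted youngest-first by Ma: B (224.3), C (575), A (868), D (1767).
The second youngest is C at 575 Ma, which lies in 635–538.8 Ma: the Ediacaran.
The third youngest is A at 868 Ma; separation = |575 − 868| = 293 Myr.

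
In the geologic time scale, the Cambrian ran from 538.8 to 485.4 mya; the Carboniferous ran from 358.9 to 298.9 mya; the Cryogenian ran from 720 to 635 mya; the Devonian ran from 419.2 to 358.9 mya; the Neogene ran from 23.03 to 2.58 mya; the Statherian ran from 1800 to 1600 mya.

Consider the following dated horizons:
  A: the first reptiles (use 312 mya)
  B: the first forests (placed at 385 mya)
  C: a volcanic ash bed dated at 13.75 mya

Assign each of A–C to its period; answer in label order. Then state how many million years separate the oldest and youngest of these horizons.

A — Carboniferous; B — Devonian; C — Neogene; span 371.25 million years

Match each age against the start–end ranges in the excerpt: A = 312 Ma → Carboniferous (358.9–298.9); B = 385 Ma → Devonian (419.2–358.9); C = 13.75 Ma → Neogene (23.03–2.58).
The largest age is 385 Ma and the smallest is 13.75 Ma; their difference is 371.25 Myr.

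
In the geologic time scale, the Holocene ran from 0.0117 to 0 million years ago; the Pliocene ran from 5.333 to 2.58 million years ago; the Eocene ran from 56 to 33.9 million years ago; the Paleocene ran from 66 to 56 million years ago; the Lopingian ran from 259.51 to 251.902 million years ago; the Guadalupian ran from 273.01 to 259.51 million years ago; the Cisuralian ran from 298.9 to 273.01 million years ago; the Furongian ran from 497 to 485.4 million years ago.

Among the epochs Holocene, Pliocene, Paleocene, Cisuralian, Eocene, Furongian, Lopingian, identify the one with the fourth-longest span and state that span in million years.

Paleocene, 10 million years

Start − end for each: Holocene 0.0117 − 0 = 0.0117; Pliocene 5.333 − 2.58 = 2.753; Paleocene 66 − 56 = 10; Cisuralian 298.9 − 273.01 = 25.89; Eocene 56 − 33.9 = 22.1; Furongian 497 − 485.4 = 11.6; Lopingian 259.51 − 251.902 = 7.608.
Ranking these from longest: Cisuralian > Eocene > Furongian > Paleocene > Lopingian > Pliocene > Holocene.
Position 4 in that ranking is Paleocene, which lasted 10 Myr.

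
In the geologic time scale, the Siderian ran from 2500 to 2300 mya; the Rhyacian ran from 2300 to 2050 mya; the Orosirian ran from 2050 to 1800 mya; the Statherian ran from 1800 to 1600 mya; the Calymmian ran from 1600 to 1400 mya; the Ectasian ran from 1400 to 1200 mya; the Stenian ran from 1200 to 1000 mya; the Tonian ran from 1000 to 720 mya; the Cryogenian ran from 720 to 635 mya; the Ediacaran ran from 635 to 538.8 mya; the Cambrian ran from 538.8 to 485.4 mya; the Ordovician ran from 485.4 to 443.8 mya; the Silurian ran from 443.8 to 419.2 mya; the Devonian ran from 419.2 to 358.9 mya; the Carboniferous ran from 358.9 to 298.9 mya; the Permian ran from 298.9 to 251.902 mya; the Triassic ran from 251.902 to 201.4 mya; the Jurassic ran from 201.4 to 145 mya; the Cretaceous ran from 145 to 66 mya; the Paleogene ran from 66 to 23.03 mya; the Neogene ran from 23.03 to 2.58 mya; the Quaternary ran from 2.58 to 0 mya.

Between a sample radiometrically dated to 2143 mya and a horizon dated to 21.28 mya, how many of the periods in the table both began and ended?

The older date is 2143 Ma and the younger is 21.28 Ma.
Periods with start < 2143 and end > 21.28 Ma: Orosirian (2050–1800), Statherian (1800–1600), Calymmian (1600–1400), Ectasian (1400–1200), Stenian (1200–1000), Tonian (1000–720), Cryogenian (720–635), Ediacaran (635–538.8), Cambrian (538.8–485.4), Ordovician (485.4–443.8), Silurian (443.8–419.2), Devonian (419.2–358.9), Carboniferous (358.9–298.9), Permian (298.9–251.902), Triassic (251.902–201.4), Jurassic (201.4–145), Cretaceous (145–66), Paleogene (66–23.03).
That is 18 complete periods.

18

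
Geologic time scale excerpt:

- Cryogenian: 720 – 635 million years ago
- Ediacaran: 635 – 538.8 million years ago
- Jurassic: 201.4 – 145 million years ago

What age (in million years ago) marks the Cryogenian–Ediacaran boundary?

The Cryogenian ends and the Ediacaran begins at 635 million years ago.

635 million years ago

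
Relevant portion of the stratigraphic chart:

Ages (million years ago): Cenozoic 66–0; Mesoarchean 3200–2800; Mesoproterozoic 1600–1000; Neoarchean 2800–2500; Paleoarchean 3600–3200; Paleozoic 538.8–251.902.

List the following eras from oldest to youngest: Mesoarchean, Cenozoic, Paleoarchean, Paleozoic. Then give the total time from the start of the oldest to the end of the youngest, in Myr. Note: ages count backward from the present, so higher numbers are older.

From the excerpt: Mesoarchean 3200–2800; Cenozoic 66–0; Paleoarchean 3600–3200; Paleozoic 538.8–251.902 (Ma).
Larger Ma is earlier, so the oldest is Paleoarchean and the youngest is Cenozoic; oldest to youngest: Paleoarchean, Mesoarchean, Paleozoic, Cenozoic.
Oldest start 3600 minus youngest end 0 gives 3600 Myr overall.

Paleoarchean, Mesoarchean, Paleozoic, Cenozoic; total span 3600 Myr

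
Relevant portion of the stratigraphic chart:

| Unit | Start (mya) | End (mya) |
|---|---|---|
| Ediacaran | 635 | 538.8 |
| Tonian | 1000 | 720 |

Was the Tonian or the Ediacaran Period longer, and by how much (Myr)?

Tonian: 1000 − 720 = 280 Myr.
Ediacaran: 635 − 538.8 = 96.2 Myr.
Difference: 280 − 96.2 = 183.8 Myr, so the Tonian was longer.

Tonian, by 183.8 million years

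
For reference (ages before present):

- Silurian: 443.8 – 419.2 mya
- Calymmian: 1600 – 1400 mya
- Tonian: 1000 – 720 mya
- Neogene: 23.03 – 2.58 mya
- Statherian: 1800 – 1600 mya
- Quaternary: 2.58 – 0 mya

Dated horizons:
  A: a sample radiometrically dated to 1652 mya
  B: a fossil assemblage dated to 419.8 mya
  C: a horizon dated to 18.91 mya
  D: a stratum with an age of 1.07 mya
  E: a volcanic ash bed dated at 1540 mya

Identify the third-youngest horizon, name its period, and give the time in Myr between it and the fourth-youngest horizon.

Smaller Ma means younger, so youngest first: D 1.07 < C 18.91 < B 419.8 < E 1540 < A 1652.
Counting 3 along gives B (419.8 Ma); the excerpt puts that inside the Silurian, 443.8–419.2 Ma.
Next in line is E (1540 Ma), and 1540 − 419.8 = 1120.2 Myr.

B, in the Silurian; 1120.2 million years to E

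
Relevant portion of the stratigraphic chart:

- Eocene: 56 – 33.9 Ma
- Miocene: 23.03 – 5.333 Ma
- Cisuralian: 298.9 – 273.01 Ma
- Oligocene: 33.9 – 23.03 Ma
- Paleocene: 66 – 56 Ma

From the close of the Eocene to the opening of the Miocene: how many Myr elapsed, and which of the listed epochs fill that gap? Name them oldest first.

End of Eocene = 33.9 Ma; start of Miocene = 23.03 Ma.
Gap = 33.9 − 23.03 = 10.87 Myr.
Epochs wholly inside 33.9–23.03 Ma: Oligocene (33.9–23.03).

10.87 million years; Oligocene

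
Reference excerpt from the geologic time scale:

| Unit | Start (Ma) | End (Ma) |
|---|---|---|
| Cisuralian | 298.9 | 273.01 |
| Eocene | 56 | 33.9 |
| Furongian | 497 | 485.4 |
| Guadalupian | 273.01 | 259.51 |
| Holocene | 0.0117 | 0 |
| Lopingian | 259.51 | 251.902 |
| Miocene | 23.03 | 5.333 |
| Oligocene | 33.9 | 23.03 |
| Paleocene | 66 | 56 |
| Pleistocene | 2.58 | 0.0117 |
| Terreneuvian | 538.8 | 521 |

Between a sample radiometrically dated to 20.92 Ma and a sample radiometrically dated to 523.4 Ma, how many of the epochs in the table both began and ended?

7

523.4 Ma sits inside the Terreneuvian (538.8–521) and 20.92 Ma inside the Miocene (23.03–5.333); neither of those is wholly between the two dates.
The listed epochs lying completely between them are Furongian, Cisuralian, Guadalupian, Lopingian, Paleocene, Eocene, Oligocene — 7 in all.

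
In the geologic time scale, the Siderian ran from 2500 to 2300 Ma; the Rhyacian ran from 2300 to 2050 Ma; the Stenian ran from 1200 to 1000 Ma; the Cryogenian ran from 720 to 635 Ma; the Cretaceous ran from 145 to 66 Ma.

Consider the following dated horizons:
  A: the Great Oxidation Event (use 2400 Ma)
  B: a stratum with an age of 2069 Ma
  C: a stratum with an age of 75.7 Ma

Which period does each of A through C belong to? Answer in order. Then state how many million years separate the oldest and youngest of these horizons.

A — Siderian; B — Rhyacian; C — Cretaceous; span 2324.3 million years

Match each age against the start–end ranges in the excerpt: A = 2400 Ma → Siderian (2500–2300); B = 2069 Ma → Rhyacian (2300–2050); C = 75.7 Ma → Cretaceous (145–66).
The largest age is 2400 Ma and the smallest is 75.7 Ma; their difference is 2324.3 Myr.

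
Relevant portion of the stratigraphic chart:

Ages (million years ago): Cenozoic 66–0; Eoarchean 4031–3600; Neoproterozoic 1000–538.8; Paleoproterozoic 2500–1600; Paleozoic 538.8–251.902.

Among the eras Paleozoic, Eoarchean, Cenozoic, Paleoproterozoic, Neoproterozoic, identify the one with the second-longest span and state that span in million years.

Neoproterozoic, 461.2 million years

Start − end for each: Paleozoic 538.8 − 251.902 = 286.898; Eoarchean 4031 − 3600 = 431; Cenozoic 66 − 0 = 66; Paleoproterozoic 2500 − 1600 = 900; Neoproterozoic 1000 − 538.8 = 461.2.
Ranking these from longest: Paleoproterozoic > Neoproterozoic > Eoarchean > Paleozoic > Cenozoic.
Position 2 in that ranking is Neoproterozoic, which lasted 461.2 Myr.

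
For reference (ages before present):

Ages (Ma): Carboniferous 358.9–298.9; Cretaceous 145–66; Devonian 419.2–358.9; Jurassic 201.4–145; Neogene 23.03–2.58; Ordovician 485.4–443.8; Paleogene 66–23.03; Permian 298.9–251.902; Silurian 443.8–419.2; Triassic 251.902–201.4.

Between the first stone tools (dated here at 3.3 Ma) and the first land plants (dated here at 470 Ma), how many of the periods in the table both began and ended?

8

470 Ma sits inside the Ordovician (485.4–443.8) and 3.3 Ma inside the Neogene (23.03–2.58); neither of those is wholly between the two dates.
The listed periods lying completely between them are Silurian, Devonian, Carboniferous, Permian, Triassic, Jurassic, Cretaceous, Paleogene — 8 in all.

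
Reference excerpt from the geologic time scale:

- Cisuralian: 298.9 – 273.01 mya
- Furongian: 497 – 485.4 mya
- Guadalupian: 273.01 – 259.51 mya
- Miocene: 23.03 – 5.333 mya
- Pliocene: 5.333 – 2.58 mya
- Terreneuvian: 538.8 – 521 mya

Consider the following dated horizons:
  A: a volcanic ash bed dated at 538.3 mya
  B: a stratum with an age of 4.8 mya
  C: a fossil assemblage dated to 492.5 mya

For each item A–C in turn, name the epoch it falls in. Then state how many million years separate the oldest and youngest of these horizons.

A — Terreneuvian; B — Pliocene; C — Furongian; span 533.5 million years

Match each age against the start–end ranges in the excerpt: A = 538.3 Ma → Terreneuvian (538.8–521); B = 4.8 Ma → Pliocene (5.333–2.58); C = 492.5 Ma → Furongian (497–485.4).
The largest age is 538.3 Ma and the smallest is 4.8 Ma; their difference is 533.5 Myr.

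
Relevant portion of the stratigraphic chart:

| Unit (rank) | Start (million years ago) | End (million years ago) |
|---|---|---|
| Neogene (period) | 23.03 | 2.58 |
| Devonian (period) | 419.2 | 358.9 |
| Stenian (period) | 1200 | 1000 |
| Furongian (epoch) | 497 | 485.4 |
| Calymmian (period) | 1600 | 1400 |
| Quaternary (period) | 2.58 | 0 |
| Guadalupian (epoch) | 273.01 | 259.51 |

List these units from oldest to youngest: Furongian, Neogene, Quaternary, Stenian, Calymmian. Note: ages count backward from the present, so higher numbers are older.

The oldest of these is Calymmian (starts 1600 Ma) and the youngest is Quaternary (ends 0 Ma).
In between, by decreasing start age: Stenian (1200), Furongian (497), Neogene (23.03).

Calymmian, Stenian, Furongian, Neogene, Quaternary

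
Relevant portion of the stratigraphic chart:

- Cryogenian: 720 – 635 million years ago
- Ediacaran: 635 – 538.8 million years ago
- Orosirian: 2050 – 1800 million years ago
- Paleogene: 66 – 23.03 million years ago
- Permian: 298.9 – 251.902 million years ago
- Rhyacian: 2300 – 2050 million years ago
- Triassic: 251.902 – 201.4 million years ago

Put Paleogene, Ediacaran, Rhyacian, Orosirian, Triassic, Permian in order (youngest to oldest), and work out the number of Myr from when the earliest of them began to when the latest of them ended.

Start ages (Ma): Rhyacian 2300, Orosirian 2050, Ediacaran 635, Permian 298.9, Triassic 251.902, Paleogene 66.
Ordered youngest to oldest: Paleogene, Triassic, Permian, Ediacaran, Orosirian, Rhyacian.
Span = 2300 − 23.03 = 2276.97 Myr.

Paleogene, Triassic, Permian, Ediacaran, Orosirian, Rhyacian; total span 2276.97 Myr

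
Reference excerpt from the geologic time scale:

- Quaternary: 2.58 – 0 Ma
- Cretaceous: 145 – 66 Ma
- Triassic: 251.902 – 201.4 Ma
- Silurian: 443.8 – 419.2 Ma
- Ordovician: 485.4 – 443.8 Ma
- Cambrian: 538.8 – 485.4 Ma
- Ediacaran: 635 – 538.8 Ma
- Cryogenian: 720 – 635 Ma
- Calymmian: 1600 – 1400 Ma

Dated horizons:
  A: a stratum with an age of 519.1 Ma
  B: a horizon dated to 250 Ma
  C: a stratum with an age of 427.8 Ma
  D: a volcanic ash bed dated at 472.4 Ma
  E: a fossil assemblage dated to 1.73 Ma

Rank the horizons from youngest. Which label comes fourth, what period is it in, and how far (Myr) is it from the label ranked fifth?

Sorted youngest-first by Ma: E (1.73), B (250), C (427.8), D (472.4), A (519.1).
The fourth youngest is D at 472.4 Ma, which lies in 485.4–443.8 Ma: the Ordovician.
The fifth youngest is A at 519.1 Ma; separation = |472.4 − 519.1| = 46.7 Myr.

D, in the Ordovician; 46.7 million years to A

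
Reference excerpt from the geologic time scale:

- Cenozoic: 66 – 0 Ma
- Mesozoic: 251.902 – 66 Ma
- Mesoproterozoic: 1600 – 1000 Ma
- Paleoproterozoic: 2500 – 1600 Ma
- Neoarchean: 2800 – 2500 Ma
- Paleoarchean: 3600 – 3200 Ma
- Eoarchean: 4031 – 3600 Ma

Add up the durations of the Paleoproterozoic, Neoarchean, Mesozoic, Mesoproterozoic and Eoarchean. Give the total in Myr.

Each duration: Paleoproterozoic = 900; Neoarchean = 300; Mesozoic = 185.902; Mesoproterozoic = 600; Eoarchean = 431.
Sum: 900 + 300 + 185.902 + 600 + 431 = 2416.902 Myr.

2416.902 million years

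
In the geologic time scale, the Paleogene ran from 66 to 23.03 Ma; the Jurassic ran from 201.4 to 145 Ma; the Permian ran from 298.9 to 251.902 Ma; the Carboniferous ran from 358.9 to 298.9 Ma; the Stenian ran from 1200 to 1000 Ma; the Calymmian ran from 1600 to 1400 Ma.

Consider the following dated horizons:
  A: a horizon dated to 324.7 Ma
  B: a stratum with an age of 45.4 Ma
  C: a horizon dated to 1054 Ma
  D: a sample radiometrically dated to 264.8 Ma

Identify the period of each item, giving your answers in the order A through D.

A — Carboniferous; B — Paleogene; C — Stenian; D — Permian

Match each age against the start–end ranges in the excerpt: A = 324.7 Ma → Carboniferous (358.9–298.9); B = 45.4 Ma → Paleogene (66–23.03); C = 1054 Ma → Stenian (1200–1000); D = 264.8 Ma → Permian (298.9–251.902).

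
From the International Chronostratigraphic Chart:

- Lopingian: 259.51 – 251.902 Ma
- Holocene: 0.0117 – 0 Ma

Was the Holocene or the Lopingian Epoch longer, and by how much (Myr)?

Lopingian, by 7.5963 million years

Holocene: 0.0117 − 0 = 0.0117 Myr.
Lopingian: 259.51 − 251.902 = 7.608 Myr.
Difference: 7.608 − 0.0117 = 7.5963 Myr, so the Lopingian was longer.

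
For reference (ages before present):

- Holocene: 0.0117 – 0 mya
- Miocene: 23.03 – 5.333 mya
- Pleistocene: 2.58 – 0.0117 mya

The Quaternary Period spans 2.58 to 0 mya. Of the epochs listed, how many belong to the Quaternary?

2

Epochs inside 2.58–0 Ma: Pleistocene, Holocene — 2 in total.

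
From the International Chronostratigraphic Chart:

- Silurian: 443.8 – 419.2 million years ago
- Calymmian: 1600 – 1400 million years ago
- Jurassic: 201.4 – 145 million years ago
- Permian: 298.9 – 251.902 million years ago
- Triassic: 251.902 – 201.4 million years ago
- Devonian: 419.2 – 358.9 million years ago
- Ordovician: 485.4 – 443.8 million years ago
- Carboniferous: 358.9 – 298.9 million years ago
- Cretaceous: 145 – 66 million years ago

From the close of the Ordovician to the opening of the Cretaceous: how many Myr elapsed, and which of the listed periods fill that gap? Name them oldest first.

The Ordovician closes at 443.8 Ma and the Cretaceous opens at 145 Ma, so the interval is 443.8 − 145 = 298.8 Myr.
A period fits inside if it starts at or after 443.8 Ma and ends at or before 145 Ma; oldest first that gives Silurian, Devonian, Carboniferous, Permian, Triassic, Jurassic.

298.8 million years; Silurian, Devonian, Carboniferous, Permian, Triassic, Jurassic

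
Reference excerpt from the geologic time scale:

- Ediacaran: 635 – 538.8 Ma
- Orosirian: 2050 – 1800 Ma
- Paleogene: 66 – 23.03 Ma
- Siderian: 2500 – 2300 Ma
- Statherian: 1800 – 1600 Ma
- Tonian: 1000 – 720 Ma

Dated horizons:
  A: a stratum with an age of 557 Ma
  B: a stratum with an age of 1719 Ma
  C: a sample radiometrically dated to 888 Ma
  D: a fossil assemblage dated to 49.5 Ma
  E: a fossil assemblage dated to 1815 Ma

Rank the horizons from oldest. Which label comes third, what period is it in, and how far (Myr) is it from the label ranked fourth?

C, in the Tonian; 331 million years to A

Larger Ma means older, so oldest first: E 1815 > B 1719 > C 888 > A 557 > D 49.5.
Counting 3 along gives C (888 Ma); the excerpt puts that inside the Tonian, 1000–720 Ma.
Next in line is A (557 Ma), and 888 − 557 = 331 Myr.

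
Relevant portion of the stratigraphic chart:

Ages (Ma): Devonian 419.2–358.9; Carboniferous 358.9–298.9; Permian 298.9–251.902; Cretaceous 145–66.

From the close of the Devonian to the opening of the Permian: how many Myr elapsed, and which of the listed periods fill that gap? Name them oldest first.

60 million years; Carboniferous

End of Devonian = 358.9 Ma; start of Permian = 298.9 Ma.
Gap = 358.9 − 298.9 = 60 Myr.
Periods wholly inside 358.9–298.9 Ma: Carboniferous (358.9–298.9).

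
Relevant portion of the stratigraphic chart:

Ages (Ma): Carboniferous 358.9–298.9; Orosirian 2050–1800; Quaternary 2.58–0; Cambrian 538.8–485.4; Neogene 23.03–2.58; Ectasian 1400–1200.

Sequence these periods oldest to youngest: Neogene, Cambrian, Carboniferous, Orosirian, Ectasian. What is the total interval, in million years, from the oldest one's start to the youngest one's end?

From the excerpt: Neogene 23.03–2.58; Cambrian 538.8–485.4; Carboniferous 358.9–298.9; Orosirian 2050–1800; Ectasian 1400–1200 (Ma).
Larger Ma is earlier, so the oldest is Orosirian and the youngest is Neogene; oldest to youngest: Orosirian, Ectasian, Cambrian, Carboniferous, Neogene.
Oldest start 2050 minus youngest end 2.58 gives 2047.42 Myr overall.

Orosirian, Ectasian, Cambrian, Carboniferous, Neogene; total span 2047.42 Myr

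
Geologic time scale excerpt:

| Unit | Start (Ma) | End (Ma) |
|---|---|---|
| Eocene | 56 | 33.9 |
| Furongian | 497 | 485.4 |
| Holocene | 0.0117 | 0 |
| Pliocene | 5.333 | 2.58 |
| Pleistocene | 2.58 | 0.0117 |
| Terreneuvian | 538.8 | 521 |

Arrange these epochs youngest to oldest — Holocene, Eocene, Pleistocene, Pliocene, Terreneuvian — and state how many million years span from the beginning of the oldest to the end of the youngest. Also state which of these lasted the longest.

Holocene → Pleistocene → Pliocene → Eocene → Terreneuvian; total span 538.8 Myr; longest is Eocene

From the excerpt: Holocene 0.0117–0; Eocene 56–33.9; Pleistocene 2.58–0.0117; Pliocene 5.333–2.58; Terreneuvian 538.8–521 (Ma).
Larger Ma is earlier, so the oldest is Terreneuvian and the youngest is Holocene; youngest to oldest: Holocene, Pleistocene, Pliocene, Eocene, Terreneuvian.
Oldest start 538.8 minus youngest end 0 gives 538.8 Myr overall.
Individual lengths (start − end): Pliocene 2.753; Holocene 0.0117; Pleistocene 2.5683; Terreneuvian 17.8; Eocene 22.1. The largest is Eocene at 22.1 Myr.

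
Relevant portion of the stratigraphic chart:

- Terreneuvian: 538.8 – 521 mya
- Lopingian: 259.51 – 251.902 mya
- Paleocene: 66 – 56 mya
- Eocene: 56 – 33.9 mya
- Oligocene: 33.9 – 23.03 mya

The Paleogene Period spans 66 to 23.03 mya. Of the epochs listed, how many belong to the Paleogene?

Epochs inside 66–23.03 Ma: Paleocene, Eocene, Oligocene — 3 in total.

3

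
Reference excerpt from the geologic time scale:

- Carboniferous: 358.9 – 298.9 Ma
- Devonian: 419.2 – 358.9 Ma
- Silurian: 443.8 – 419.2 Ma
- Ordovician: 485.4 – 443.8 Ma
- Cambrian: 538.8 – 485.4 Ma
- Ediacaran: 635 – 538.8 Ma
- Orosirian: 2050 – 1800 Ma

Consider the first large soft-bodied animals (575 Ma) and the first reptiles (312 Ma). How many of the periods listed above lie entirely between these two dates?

575 Ma sits inside the Ediacaran (635–538.8) and 312 Ma inside the Carboniferous (358.9–298.9); neither of those is wholly between the two dates.
The listed periods lying completely between them are Cambrian, Ordovician, Silurian, Devonian — 4 in all.

4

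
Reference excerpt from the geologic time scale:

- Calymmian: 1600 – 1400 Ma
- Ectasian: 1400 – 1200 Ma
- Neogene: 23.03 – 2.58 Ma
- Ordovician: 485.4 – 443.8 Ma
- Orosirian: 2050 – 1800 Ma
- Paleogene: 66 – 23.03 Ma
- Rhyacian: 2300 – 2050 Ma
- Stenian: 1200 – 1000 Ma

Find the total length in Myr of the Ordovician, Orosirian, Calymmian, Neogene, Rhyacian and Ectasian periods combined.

962.05 million years

Each duration: Ordovician = 41.6; Orosirian = 250; Calymmian = 200; Neogene = 20.45; Rhyacian = 250; Ectasian = 200.
Sum: 41.6 + 250 + 200 + 20.45 + 250 + 200 = 962.05 Myr.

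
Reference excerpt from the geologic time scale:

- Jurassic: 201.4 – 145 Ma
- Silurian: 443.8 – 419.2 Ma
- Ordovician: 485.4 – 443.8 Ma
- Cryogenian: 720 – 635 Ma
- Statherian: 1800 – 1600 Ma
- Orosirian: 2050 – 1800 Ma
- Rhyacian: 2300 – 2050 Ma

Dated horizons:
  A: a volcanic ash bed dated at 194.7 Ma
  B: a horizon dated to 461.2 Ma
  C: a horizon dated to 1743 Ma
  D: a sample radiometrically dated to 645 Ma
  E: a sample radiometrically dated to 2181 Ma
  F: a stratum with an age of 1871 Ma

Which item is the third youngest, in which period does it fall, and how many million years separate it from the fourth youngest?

Smaller Ma means younger, so youngest first: A 194.7 < B 461.2 < D 645 < C 1743 < F 1871 < E 2181.
Counting 3 along gives D (645 Ma); the excerpt puts that inside the Cryogenian, 720–635 Ma.
Next in line is C (1743 Ma), and 1743 − 645 = 1098 Myr.

D, in the Cryogenian; 1098 million years to C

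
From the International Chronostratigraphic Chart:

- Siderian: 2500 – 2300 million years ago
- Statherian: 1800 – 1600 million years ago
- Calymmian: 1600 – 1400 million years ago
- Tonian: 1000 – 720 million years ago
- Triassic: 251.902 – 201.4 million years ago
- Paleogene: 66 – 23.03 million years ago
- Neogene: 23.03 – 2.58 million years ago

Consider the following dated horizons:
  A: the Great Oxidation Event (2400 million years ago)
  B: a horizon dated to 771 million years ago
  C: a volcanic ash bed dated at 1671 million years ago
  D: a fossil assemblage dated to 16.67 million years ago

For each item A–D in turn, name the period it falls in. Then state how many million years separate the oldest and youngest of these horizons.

A — Siderian; B — Tonian; C — Statherian; D — Neogene; span 2383.33 million years

Match each age against the start–end ranges in the excerpt: A = 2400 Ma → Siderian (2500–2300); B = 771 Ma → Tonian (1000–720); C = 1671 Ma → Statherian (1800–1600); D = 16.67 Ma → Neogene (23.03–2.58).
The largest age is 2400 Ma and the smallest is 16.67 Ma; their difference is 2383.33 Myr.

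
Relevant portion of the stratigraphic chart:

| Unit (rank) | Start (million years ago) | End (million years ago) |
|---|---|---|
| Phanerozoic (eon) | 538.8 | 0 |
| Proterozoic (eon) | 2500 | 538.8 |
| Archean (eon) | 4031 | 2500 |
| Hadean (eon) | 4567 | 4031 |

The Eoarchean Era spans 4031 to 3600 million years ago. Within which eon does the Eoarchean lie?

Archean

The Eoarchean (4031–3600 Ma) lies entirely within 4031–2500 Ma, the Archean Eon.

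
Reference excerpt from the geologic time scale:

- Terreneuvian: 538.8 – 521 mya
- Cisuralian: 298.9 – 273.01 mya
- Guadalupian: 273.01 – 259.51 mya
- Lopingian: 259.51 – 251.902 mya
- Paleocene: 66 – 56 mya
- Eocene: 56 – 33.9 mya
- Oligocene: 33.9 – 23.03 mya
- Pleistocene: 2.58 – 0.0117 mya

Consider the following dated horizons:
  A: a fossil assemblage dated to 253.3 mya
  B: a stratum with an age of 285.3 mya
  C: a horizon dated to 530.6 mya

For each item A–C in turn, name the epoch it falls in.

A — Lopingian; B — Cisuralian; C — Terreneuvian

A: 253.3 Ma lies in 259.51–251.902 Ma, so Lopingian.
B: 285.3 Ma lies in 298.9–273.01 Ma, so Cisuralian.
C: 530.6 Ma lies in 538.8–521 Ma, so Terreneuvian.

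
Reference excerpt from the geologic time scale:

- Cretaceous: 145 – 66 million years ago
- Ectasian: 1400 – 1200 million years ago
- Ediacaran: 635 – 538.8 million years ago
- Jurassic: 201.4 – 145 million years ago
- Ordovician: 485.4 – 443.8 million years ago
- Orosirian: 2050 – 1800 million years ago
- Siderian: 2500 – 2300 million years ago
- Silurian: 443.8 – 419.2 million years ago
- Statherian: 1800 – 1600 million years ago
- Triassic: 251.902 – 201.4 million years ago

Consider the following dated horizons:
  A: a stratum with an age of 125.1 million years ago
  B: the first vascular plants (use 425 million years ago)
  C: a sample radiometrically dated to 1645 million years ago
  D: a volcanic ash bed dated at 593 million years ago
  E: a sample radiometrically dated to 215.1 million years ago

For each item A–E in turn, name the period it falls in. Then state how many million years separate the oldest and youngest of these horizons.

Match each age against the start–end ranges in the excerpt: A = 125.1 Ma → Cretaceous (145–66); B = 425 Ma → Silurian (443.8–419.2); C = 1645 Ma → Statherian (1800–1600); D = 593 Ma → Ediacaran (635–538.8); E = 215.1 Ma → Triassic (251.902–201.4).
The largest age is 1645 Ma and the smallest is 125.1 Ma; their difference is 1519.9 Myr.

A — Cretaceous; B — Silurian; C — Statherian; D — Ediacaran; E — Triassic; span 1519.9 million years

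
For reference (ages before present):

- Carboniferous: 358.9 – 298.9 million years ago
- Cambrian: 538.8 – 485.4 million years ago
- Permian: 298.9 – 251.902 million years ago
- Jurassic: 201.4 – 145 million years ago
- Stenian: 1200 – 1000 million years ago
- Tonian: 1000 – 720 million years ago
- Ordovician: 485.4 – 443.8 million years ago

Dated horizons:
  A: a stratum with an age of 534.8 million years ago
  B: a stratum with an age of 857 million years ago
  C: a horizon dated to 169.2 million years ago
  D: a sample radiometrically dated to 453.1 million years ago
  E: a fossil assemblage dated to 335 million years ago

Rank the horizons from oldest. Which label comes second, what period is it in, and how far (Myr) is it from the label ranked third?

A, in the Cambrian; 81.7 million years to D

Sorted oldest-first by Ma: B (857), A (534.8), D (453.1), E (335), C (169.2).
The second oldest is A at 534.8 Ma, which lies in 538.8–485.4 Ma: the Cambrian.
The third oldest is D at 453.1 Ma; separation = |534.8 − 453.1| = 81.7 Myr.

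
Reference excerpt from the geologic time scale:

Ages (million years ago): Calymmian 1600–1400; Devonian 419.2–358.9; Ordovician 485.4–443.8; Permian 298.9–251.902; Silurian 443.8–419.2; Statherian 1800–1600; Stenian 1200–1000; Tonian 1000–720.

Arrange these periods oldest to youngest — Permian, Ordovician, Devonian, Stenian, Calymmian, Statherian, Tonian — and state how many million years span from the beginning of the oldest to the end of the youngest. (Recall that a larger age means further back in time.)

Statherian, Calymmian, Stenian, Tonian, Ordovician, Devonian, Permian; total span 1548.098 Myr

From the excerpt: Permian 298.9–251.902; Ordovician 485.4–443.8; Devonian 419.2–358.9; Stenian 1200–1000; Calymmian 1600–1400; Statherian 1800–1600; Tonian 1000–720 (Ma).
Larger Ma is earlier, so the oldest is Statherian and the youngest is Permian; oldest to youngest: Statherian, Calymmian, Stenian, Tonian, Ordovician, Devonian, Permian.
Oldest start 1800 minus youngest end 251.902 gives 1548.098 Myr overall.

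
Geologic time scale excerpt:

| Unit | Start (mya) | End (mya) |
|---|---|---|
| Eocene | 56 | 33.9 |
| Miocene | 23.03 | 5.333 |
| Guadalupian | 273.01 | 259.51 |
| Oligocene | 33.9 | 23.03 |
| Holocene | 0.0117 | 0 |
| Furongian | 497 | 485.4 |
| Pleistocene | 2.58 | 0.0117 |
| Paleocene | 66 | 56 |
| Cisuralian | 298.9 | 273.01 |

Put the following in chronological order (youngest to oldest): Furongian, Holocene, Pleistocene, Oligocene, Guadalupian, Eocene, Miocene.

Holocene, Pleistocene, Miocene, Oligocene, Eocene, Guadalupian, Furongian

Read off each span (Ma): Furongian 497–485.4; Holocene 0.0117–0; Pleistocene 2.58–0.0117; Oligocene 33.9–23.03; Guadalupian 273.01–259.51; Eocene 56–33.9; Miocene 23.03–5.333.
Larger Ma is older, so oldest→youngest is Furongian, Guadalupian, Eocene, Oligocene, Miocene, Pleistocene, Holocene; reverse it for youngest→oldest.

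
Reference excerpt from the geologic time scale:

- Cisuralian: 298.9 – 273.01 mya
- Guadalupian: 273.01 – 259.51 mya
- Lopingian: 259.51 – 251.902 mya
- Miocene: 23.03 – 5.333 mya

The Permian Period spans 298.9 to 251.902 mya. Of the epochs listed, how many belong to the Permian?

3

Epochs inside 298.9–251.902 Ma: Cisuralian, Guadalupian, Lopingian — 3 in total.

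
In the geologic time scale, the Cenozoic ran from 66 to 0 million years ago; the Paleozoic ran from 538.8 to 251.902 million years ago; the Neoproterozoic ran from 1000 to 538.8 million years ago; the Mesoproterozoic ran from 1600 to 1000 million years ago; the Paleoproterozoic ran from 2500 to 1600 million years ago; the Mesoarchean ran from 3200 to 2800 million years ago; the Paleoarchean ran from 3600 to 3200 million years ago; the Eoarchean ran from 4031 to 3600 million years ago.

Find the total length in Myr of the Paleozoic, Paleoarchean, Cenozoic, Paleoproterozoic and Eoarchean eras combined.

Duration is start − end for each: (538.8 − 251.902) + (3600 − 3200) + (66 − 0) + (2500 − 1600) + (4031 − 3600).
That is 286.898 + 400 + 66 + 900 + 431, which totals 2083.898 million years.

2083.898 million years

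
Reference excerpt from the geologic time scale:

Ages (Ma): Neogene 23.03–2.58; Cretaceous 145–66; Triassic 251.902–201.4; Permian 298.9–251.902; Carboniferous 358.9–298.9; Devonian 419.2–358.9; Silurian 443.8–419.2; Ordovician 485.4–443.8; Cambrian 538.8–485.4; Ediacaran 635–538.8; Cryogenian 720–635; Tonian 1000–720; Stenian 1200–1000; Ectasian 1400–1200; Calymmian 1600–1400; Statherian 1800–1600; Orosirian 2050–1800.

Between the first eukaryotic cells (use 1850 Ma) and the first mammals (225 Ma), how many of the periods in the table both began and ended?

The older date is 1850 Ma and the younger is 225 Ma.
Periods with start < 1850 and end > 225 Ma: Statherian (1800–1600), Calymmian (1600–1400), Ectasian (1400–1200), Stenian (1200–1000), Tonian (1000–720), Cryogenian (720–635), Ediacaran (635–538.8), Cambrian (538.8–485.4), Ordovician (485.4–443.8), Silurian (443.8–419.2), Devonian (419.2–358.9), Carboniferous (358.9–298.9), Permian (298.9–251.902).
That is 13 complete periods.

13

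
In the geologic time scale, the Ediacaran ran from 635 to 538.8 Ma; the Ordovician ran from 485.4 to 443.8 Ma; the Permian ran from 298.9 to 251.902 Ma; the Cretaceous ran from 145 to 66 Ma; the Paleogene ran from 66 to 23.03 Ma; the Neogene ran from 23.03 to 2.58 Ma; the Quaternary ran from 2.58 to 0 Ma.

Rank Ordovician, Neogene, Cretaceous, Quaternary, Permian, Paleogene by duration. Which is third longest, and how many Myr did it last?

Paleogene, 42.97 million years

Start − end for each: Ordovician 485.4 − 443.8 = 41.6; Neogene 23.03 − 2.58 = 20.45; Cretaceous 145 − 66 = 79; Quaternary 2.58 − 0 = 2.58; Permian 298.9 − 251.902 = 46.998; Paleogene 66 − 23.03 = 42.97.
Ranking these from longest: Cretaceous > Permian > Paleogene > Ordovician > Neogene > Quaternary.
Position 3 in that ranking is Paleogene, which lasted 42.97 Myr.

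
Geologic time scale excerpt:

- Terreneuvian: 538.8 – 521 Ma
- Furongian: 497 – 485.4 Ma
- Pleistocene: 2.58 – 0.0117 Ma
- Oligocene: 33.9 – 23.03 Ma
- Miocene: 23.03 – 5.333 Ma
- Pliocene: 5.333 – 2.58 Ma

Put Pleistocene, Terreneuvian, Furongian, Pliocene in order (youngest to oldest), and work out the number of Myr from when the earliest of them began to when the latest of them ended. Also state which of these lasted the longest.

Start ages (Ma): Terreneuvian 538.8, Furongian 497, Pliocene 5.333, Pleistocene 2.58.
Ordered youngest to oldest: Pleistocene, Pliocene, Furongian, Terreneuvian.
Span = 538.8 − 0.0117 = 538.7883 Myr.
Durations: Pleistocene 2.5683, Terreneuvian 17.8, Pliocene 2.753, Furongian 11.6 → longest is Terreneuvian (17.8 Myr).

Pleistocene → Pliocene → Furongian → Terreneuvian; total span 538.7883 Myr; longest is Terreneuvian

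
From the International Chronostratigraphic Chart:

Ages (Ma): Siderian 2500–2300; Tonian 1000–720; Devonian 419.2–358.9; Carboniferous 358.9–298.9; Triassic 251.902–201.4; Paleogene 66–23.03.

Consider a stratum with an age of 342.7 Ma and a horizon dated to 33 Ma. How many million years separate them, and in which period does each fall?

Elapsed time: 342.7 − 33 = 309.7 Myr.
342.7 Ma lies within 358.9–298.9 Ma: Carboniferous.
33 Ma lies within 66–23.03 Ma: Paleogene.

309.7 million years apart; the first in the Carboniferous, the second in the Paleogene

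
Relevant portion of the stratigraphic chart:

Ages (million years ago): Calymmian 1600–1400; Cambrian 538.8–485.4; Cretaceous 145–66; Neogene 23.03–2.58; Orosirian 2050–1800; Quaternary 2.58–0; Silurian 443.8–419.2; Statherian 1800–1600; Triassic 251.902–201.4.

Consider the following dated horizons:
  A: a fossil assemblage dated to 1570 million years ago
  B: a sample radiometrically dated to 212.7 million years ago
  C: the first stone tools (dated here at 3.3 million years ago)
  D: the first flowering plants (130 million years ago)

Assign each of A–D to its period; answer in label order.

A: 1570 Ma lies in 1600–1400 Ma, so Calymmian.
B: 212.7 Ma lies in 251.902–201.4 Ma, so Triassic.
C: 3.3 Ma lies in 23.03–2.58 Ma, so Neogene.
D: 130 Ma lies in 145–66 Ma, so Cretaceous.

A — Calymmian; B — Triassic; C — Neogene; D — Cretaceous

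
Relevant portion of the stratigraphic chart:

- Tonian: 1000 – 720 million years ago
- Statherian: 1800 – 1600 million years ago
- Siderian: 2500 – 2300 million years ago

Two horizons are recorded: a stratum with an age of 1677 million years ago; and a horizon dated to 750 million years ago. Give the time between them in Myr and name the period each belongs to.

Elapsed time: 1677 − 750 = 927 Myr.
1677 Ma lies within 1800–1600 Ma: Statherian.
750 Ma lies within 1000–720 Ma: Tonian.

927 million years apart; the first in the Statherian, the second in the Tonian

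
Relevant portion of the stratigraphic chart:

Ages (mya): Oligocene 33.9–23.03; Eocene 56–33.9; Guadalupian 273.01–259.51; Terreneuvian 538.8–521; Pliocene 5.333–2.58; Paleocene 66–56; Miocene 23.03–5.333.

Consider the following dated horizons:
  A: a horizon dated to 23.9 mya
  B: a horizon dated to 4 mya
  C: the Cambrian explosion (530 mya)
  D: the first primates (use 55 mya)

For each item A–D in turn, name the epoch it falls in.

A — Oligocene; B — Pliocene; C — Terreneuvian; D — Eocene

Match each age against the start–end ranges in the excerpt: A = 23.9 Ma → Oligocene (33.9–23.03); B = 4 Ma → Pliocene (5.333–2.58); C = 530 Ma → Terreneuvian (538.8–521); D = 55 Ma → Eocene (56–33.9).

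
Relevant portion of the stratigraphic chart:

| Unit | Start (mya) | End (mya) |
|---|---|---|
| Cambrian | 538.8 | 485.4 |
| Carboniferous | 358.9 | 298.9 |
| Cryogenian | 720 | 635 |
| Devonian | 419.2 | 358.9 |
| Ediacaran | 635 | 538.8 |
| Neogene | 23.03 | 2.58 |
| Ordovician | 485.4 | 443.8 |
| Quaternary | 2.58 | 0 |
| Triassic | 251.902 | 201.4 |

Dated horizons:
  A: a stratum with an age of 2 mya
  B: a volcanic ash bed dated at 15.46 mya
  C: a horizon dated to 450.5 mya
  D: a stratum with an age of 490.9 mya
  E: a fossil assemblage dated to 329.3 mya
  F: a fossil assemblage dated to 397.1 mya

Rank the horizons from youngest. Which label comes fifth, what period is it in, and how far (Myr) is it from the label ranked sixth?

C, in the Ordovician; 40.4 million years to D

Smaller Ma means younger, so youngest first: A 2 < B 15.46 < E 329.3 < F 397.1 < C 450.5 < D 490.9.
Counting 5 along gives C (450.5 Ma); the excerpt puts that inside the Ordovician, 485.4–443.8 Ma.
Next in line is D (490.9 Ma), and 490.9 − 450.5 = 40.4 Myr.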